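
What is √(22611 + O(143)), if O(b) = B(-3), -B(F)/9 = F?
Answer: 7*√462 ≈ 150.46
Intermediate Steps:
B(F) = -9*F
O(b) = 27 (O(b) = -9*(-3) = 27)
√(22611 + O(143)) = √(22611 + 27) = √22638 = 7*√462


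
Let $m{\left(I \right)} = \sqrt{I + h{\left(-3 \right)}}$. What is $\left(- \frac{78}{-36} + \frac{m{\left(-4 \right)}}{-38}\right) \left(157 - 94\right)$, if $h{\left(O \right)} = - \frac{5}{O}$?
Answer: $\frac{273}{2} - \frac{21 i \sqrt{21}}{38} \approx 136.5 - 2.5325 i$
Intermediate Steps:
$m{\left(I \right)} = \sqrt{\frac{5}{3} + I}$ ($m{\left(I \right)} = \sqrt{I - \frac{5}{-3}} = \sqrt{I - - \frac{5}{3}} = \sqrt{I + \frac{5}{3}} = \sqrt{\frac{5}{3} + I}$)
$\left(- \frac{78}{-36} + \frac{m{\left(-4 \right)}}{-38}\right) \left(157 - 94\right) = \left(- \frac{78}{-36} + \frac{\frac{1}{3} \sqrt{15 + 9 \left(-4\right)}}{-38}\right) \left(157 - 94\right) = \left(\left(-78\right) \left(- \frac{1}{36}\right) + \frac{\sqrt{15 - 36}}{3} \left(- \frac{1}{38}\right)\right) 63 = \left(\frac{13}{6} + \frac{\sqrt{-21}}{3} \left(- \frac{1}{38}\right)\right) 63 = \left(\frac{13}{6} + \frac{i \sqrt{21}}{3} \left(- \frac{1}{38}\right)\right) 63 = \left(\frac{13}{6} - \frac{i \sqrt{21}}{114}\right) 63 = \frac{273}{2} - \frac{21 i \sqrt{21}}{38}$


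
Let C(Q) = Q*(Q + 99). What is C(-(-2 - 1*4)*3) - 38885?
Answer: -36779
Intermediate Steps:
C(Q) = Q*(99 + Q)
C(-(-2 - 1*4)*3) - 38885 = (-(-2 - 1*4)*3)*(99 - (-2 - 1*4)*3) - 38885 = (-(-2 - 4)*3)*(99 - (-2 - 4)*3) - 38885 = (-1*(-6)*3)*(99 - 1*(-6)*3) - 38885 = (6*3)*(99 + 6*3) - 38885 = 18*(99 + 18) - 38885 = 18*117 - 38885 = 2106 - 38885 = -36779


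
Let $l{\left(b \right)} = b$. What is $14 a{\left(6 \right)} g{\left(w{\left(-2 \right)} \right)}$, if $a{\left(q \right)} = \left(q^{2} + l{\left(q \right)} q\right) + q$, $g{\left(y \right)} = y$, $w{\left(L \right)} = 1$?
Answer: $1092$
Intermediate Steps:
$a{\left(q \right)} = q + 2 q^{2}$ ($a{\left(q \right)} = \left(q^{2} + q q\right) + q = \left(q^{2} + q^{2}\right) + q = 2 q^{2} + q = q + 2 q^{2}$)
$14 a{\left(6 \right)} g{\left(w{\left(-2 \right)} \right)} = 14 \cdot 6 \left(1 + 2 \cdot 6\right) 1 = 14 \cdot 6 \left(1 + 12\right) 1 = 14 \cdot 6 \cdot 13 \cdot 1 = 14 \cdot 78 \cdot 1 = 1092 \cdot 1 = 1092$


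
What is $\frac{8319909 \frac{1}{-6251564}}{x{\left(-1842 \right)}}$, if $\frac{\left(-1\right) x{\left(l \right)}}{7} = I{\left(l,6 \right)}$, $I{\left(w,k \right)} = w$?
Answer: $- \frac{2773303}{26869222072} \approx -0.00010321$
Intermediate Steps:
$x{\left(l \right)} = - 7 l$
$\frac{8319909 \frac{1}{-6251564}}{x{\left(-1842 \right)}} = \frac{8319909 \frac{1}{-6251564}}{\left(-7\right) \left(-1842\right)} = \frac{8319909 \left(- \frac{1}{6251564}\right)}{12894} = \left(- \frac{8319909}{6251564}\right) \frac{1}{12894} = - \frac{2773303}{26869222072}$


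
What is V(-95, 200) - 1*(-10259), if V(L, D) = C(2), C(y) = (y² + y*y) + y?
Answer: 10269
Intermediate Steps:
C(y) = y + 2*y² (C(y) = (y² + y²) + y = 2*y² + y = y + 2*y²)
V(L, D) = 10 (V(L, D) = 2*(1 + 2*2) = 2*(1 + 4) = 2*5 = 10)
V(-95, 200) - 1*(-10259) = 10 - 1*(-10259) = 10 + 10259 = 10269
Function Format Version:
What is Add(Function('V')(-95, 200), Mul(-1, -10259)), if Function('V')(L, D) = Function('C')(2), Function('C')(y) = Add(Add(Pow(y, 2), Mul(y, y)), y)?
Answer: 10269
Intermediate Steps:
Function('C')(y) = Add(y, Mul(2, Pow(y, 2))) (Function('C')(y) = Add(Add(Pow(y, 2), Pow(y, 2)), y) = Add(Mul(2, Pow(y, 2)), y) = Add(y, Mul(2, Pow(y, 2))))
Function('V')(L, D) = 10 (Function('V')(L, D) = Mul(2, Add(1, Mul(2, 2))) = Mul(2, Add(1, 4)) = Mul(2, 5) = 10)
Add(Function('V')(-95, 200), Mul(-1, -10259)) = Add(10, Mul(-1, -10259)) = Add(10, 10259) = 10269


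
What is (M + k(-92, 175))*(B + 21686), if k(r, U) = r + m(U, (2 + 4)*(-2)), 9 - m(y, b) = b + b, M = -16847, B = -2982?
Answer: -316209824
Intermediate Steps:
m(y, b) = 9 - 2*b (m(y, b) = 9 - (b + b) = 9 - 2*b)
k(r, U) = 33 + r (k(r, U) = r + (9 - 2*(2 + 4)*(-2)) = r + (9 - 12*(-2)) = r + (9 - 2*(-12)) = r + (9 + 24) = r + 33 = 33 + r)
(M + k(-92, 175))*(B + 21686) = (-16847 + (33 - 92))*(-2982 + 21686) = (-16847 - 59)*18704 = -16906*18704 = -316209824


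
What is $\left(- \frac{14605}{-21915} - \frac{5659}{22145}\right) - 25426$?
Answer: $- \frac{2467846706762}{97061535} \approx -25426.0$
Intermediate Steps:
$\left(- \frac{14605}{-21915} - \frac{5659}{22145}\right) - 25426 = \left(\left(-14605\right) \left(- \frac{1}{21915}\right) - \frac{5659}{22145}\right) - 25426 = \left(\frac{2921}{4383} - \frac{5659}{22145}\right) - 25426 = \frac{39882148}{97061535} - 25426 = - \frac{2467846706762}{97061535}$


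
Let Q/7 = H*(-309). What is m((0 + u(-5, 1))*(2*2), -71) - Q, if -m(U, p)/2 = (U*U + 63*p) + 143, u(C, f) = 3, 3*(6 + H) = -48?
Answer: -39214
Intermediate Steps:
H = -22 (H = -6 + (1/3)*(-48) = -6 - 16 = -22)
m(U, p) = -286 - 126*p - 2*U**2 (m(U, p) = -2*((U*U + 63*p) + 143) = -2*((U**2 + 63*p) + 143) = -2*(143 + U**2 + 63*p) = -286 - 126*p - 2*U**2)
Q = 47586 (Q = 7*(-22*(-309)) = 7*6798 = 47586)
m((0 + u(-5, 1))*(2*2), -71) - Q = (-286 - 126*(-71) - 2*16*(0 + 3)**2) - 1*47586 = (-286 + 8946 - 2*(3*4)**2) - 47586 = (-286 + 8946 - 2*12**2) - 47586 = (-286 + 8946 - 2*144) - 47586 = (-286 + 8946 - 288) - 47586 = 8372 - 47586 = -39214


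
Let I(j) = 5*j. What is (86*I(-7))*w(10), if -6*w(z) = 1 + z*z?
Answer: 152005/3 ≈ 50668.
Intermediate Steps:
w(z) = -1/6 - z**2/6 (w(z) = -(1 + z*z)/6 = -(1 + z**2)/6 = -1/6 - z**2/6)
(86*I(-7))*w(10) = (86*(5*(-7)))*(-1/6 - 1/6*10**2) = (86*(-35))*(-1/6 - 1/6*100) = -3010*(-1/6 - 50/3) = -3010*(-101/6) = 152005/3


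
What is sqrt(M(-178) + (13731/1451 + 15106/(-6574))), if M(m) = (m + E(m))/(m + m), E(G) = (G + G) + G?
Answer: 2*sqrt(52121919447529)/4769437 ≈ 3.0274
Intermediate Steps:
E(G) = 3*G (E(G) = 2*G + G = 3*G)
M(m) = 2 (M(m) = (m + 3*m)/(m + m) = (4*m)/((2*m)) = (4*m)*(1/(2*m)) = 2)
sqrt(M(-178) + (13731/1451 + 15106/(-6574))) = sqrt(2 + (13731/1451 + 15106/(-6574))) = sqrt(2 + (13731*(1/1451) + 15106*(-1/6574))) = sqrt(2 + (13731/1451 - 7553/3287)) = sqrt(2 + 34174394/4769437) = sqrt(43713268/4769437) = 2*sqrt(52121919447529)/4769437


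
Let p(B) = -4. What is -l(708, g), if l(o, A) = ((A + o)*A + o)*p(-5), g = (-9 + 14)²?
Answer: 76132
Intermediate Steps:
g = 25 (g = 5² = 25)
l(o, A) = -4*o - 4*A*(A + o) (l(o, A) = ((A + o)*A + o)*(-4) = (A*(A + o) + o)*(-4) = (o + A*(A + o))*(-4) = -4*o - 4*A*(A + o))
-l(708, g) = -(-4*708 - 4*25² - 4*25*708) = -(-2832 - 4*625 - 70800) = -(-2832 - 2500 - 70800) = -1*(-76132) = 76132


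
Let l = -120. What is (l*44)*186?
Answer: -982080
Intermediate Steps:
(l*44)*186 = -120*44*186 = -5280*186 = -982080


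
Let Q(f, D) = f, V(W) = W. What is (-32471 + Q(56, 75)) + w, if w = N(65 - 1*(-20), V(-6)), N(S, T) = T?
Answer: -32421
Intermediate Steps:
w = -6
(-32471 + Q(56, 75)) + w = (-32471 + 56) - 6 = -32415 - 6 = -32421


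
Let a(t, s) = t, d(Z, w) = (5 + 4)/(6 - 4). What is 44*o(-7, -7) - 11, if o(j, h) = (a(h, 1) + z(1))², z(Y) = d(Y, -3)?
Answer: 264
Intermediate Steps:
d(Z, w) = 9/2
z(Y) = 9/2
o(j, h) = (9/2 + h)² (o(j, h) = (h + 9/2)² = (9/2 + h)²)
44*o(-7, -7) - 11 = 44*((9 + 2*(-7))²/4) - 11 = 44*((9 - 14)²/4) - 11 = 44*((¼)*(-5)²) - 11 = 44*((¼)*25) - 11 = 44*(25/4) - 11 = 275 - 11 = 264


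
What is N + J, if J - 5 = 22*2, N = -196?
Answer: -147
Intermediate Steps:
J = 49 (J = 5 + 22*2 = 5 + 44 = 49)
N + J = -196 + 49 = -147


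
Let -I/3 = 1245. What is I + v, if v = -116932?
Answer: -120667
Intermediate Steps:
I = -3735 (I = -3*1245 = -3735)
I + v = -3735 - 116932 = -120667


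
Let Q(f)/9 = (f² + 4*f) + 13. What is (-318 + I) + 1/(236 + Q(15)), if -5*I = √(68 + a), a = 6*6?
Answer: -927923/2918 - 2*√26/5 ≈ -320.04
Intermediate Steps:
a = 36
Q(f) = 117 + 9*f² + 36*f (Q(f) = 9*((f² + 4*f) + 13) = 9*(13 + f² + 4*f) = 117 + 9*f² + 36*f)
I = -2*√26/5 (I = -√(68 + 36)/5 = -2*√26/5 ≈ -2.0396)
(-318 + I) + 1/(236 + Q(15)) = (-318 - 2*√26/5) + 1/(236 + (117 + 9*15² + 36*15)) = (-318 - 2*√26/5) + 1/(236 + (117 + 9*225 + 540)) = (-318 - 2*√26/5) + 1/(236 + (117 + 2025 + 540)) = (-318 - 2*√26/5) + 1/(236 + 2682) = (-318 - 2*√26/5) + 1/2918 = -927923/2918 - 2*√26/5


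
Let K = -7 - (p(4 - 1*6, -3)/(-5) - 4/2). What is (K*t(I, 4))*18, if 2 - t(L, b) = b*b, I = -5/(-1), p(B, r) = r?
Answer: 7056/5 ≈ 1411.2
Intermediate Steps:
I = 5 (I = -5*(-1) = 5)
t(L, b) = 2 - b² (t(L, b) = 2 - b*b = 2 - b²)
K = -28/5 (K = -7 - (-3/(-5) - 4/2) = -7 - (-3*(-⅕) - 4*½) = -7 - (⅗ - 2) = -7 - 1*(-7/5) = -7 + 7/5 = -28/5 ≈ -5.6000)
(K*t(I, 4))*18 = -28*(2 - 1*4²)/5*18 = -28*(2 - 1*16)/5*18 = -28*(2 - 16)/5*18 = -28/5*(-14)*18 = (392/5)*18 = 7056/5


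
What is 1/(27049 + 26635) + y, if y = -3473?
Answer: -186444531/53684 ≈ -3473.0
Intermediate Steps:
1/(27049 + 26635) + y = 1/(27049 + 26635) - 3473 = 1/53684 - 3473 = -186444531/53684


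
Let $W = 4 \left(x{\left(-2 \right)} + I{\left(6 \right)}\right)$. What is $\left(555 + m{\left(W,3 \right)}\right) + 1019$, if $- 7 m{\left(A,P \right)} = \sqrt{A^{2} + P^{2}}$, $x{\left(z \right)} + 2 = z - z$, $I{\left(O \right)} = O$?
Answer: $1574 - \frac{\sqrt{265}}{7} \approx 1571.7$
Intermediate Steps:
$x{\left(z \right)} = -2$ ($x{\left(z \right)} = -2 + \left(z - z\right) = -2 + 0 = -2$)
$W = 16$ ($W = 4 \left(-2 + 6\right) = 4 \cdot 4 = 16$)
$m{\left(A,P \right)} = - \frac{\sqrt{A^{2} + P^{2}}}{7}$
$\left(555 + m{\left(W,3 \right)}\right) + 1019 = \left(555 - \frac{\sqrt{16^{2} + 3^{2}}}{7}\right) + 1019 = \left(555 - \frac{\sqrt{256 + 9}}{7}\right) + 1019 = \left(555 - \frac{\sqrt{265}}{7}\right) + 1019 = 1574 - \frac{\sqrt{265}}{7}$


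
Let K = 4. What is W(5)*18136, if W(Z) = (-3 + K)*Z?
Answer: 90680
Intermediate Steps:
W(Z) = Z (W(Z) = (-3 + 4)*Z = 1*Z = Z)
W(5)*18136 = 5*18136 = 90680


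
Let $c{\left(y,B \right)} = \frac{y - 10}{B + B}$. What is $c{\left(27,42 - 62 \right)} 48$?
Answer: $- \frac{102}{5} \approx -20.4$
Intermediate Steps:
$c{\left(y,B \right)} = \frac{-10 + y}{2 B}$ ($c{\left(y,B \right)} = \frac{y - 10}{2 B} = \left(-10 + y\right) \frac{1}{2 B} = \frac{-10 + y}{2 B}$)
$c{\left(27,42 - 62 \right)} 48 = \frac{-10 + 27}{2 \left(42 - 62\right)} 48 = \frac{1}{2} \frac{1}{42 - 62} \cdot 17 \cdot 48 = \frac{1}{2} \frac{1}{-20} \cdot 17 \cdot 48 = \frac{1}{2} \left(- \frac{1}{20}\right) 17 \cdot 48 = \left(- \frac{17}{40}\right) 48 = - \frac{102}{5}$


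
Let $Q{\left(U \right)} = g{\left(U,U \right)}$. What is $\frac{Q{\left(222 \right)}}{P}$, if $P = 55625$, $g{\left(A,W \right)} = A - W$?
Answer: $0$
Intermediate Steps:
$Q{\left(U \right)} = 0$ ($Q{\left(U \right)} = U - U = 0$)
$\frac{Q{\left(222 \right)}}{P} = \frac{0}{55625} = 0 \cdot \frac{1}{55625} = 0$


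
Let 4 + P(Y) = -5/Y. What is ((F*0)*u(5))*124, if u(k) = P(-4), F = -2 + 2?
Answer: 0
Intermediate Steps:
F = 0
P(Y) = -4 - 5/Y
u(k) = -11/4 (u(k) = -4 - 5/(-4) = -4 - 5*(-1/4) = -4 + 5/4 = -11/4)
((F*0)*u(5))*124 = ((0*0)*(-11/4))*124 = (0*(-11/4))*124 = 0*124 = 0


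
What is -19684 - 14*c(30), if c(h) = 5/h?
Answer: -59059/3 ≈ -19686.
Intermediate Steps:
-19684 - 14*c(30) = -19684 - 14*5/30 = -19684 - 14*5*(1/30) = -19684 - 14/6 = -19684 - 1*7/3 = -19684 - 7/3 = -59059/3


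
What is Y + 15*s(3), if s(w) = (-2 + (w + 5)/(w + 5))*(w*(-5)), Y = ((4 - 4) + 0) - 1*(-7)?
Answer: 232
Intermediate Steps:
Y = 7 (Y = (0 + 0) + 7 = 0 + 7 = 7)
s(w) = 5*w (s(w) = (-2 + (5 + w)/(5 + w))*(-5*w) = (-2 + 1)*(-5*w) = -(-5)*w = 5*w)
Y + 15*s(3) = 7 + 15*(5*3) = 7 + 15*15 = 7 + 225 = 232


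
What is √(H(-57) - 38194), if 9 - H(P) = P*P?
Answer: I*√41434 ≈ 203.55*I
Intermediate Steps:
H(P) = 9 - P² (H(P) = 9 - P*P = 9 - P²)
√(H(-57) - 38194) = √((9 - 1*(-57)²) - 38194) = √((9 - 1*3249) - 38194) = √((9 - 3249) - 38194) = √(-3240 - 38194) = √(-41434) = I*√41434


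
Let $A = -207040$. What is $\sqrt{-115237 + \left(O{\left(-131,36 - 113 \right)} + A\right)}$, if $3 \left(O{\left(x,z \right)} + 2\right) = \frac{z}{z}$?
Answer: $\frac{2 i \sqrt{725127}}{3} \approx 567.7 i$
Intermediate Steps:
$O{\left(x,z \right)} = - \frac{5}{3}$ ($O{\left(x,z \right)} = -2 + \frac{z \frac{1}{z}}{3} = -2 + \frac{1}{3} \cdot 1 = -2 + \frac{1}{3} = - \frac{5}{3}$)
$\sqrt{-115237 + \left(O{\left(-131,36 - 113 \right)} + A\right)} = \sqrt{-115237 - \frac{621125}{3}} = \sqrt{- \frac{966836}{3}} = \frac{2 i \sqrt{725127}}{3}$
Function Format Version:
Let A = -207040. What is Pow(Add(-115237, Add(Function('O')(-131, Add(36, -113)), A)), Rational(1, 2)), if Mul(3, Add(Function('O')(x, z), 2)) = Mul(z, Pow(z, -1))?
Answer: Mul(Rational(2, 3), I, Pow(725127, Rational(1, 2))) ≈ Mul(567.70, I)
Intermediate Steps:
Function('O')(x, z) = Rational(-5, 3) (Function('O')(x, z) = Add(-2, Mul(Rational(1, 3), Mul(z, Pow(z, -1)))) = Add(-2, Mul(Rational(1, 3), 1)) = Add(-2, Rational(1, 3)) = Rational(-5, 3))
Pow(Add(-115237, Add(Function('O')(-131, Add(36, -113)), A)), Rational(1, 2)) = Pow(Add(-115237, Add(Rational(-5, 3), -207040)), Rational(1, 2)) = Pow(Add(-115237, Rational(-621125, 3)), Rational(1, 2)) = Pow(Rational(-966836, 3), Rational(1, 2)) = Mul(Rational(2, 3), I, Pow(725127, Rational(1, 2)))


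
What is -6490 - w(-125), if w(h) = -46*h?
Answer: -12240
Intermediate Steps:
-6490 - w(-125) = -6490 - (-46)*(-125) = -6490 - 1*5750 = -6490 - 5750 = -12240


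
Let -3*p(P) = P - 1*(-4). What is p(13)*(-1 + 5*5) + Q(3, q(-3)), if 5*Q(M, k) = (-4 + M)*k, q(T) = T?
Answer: -677/5 ≈ -135.40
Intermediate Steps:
p(P) = -4/3 - P/3 (p(P) = -(P - 1*(-4))/3 = -(P + 4)/3 = -(4 + P)/3 = -4/3 - P/3)
Q(M, k) = k*(-4 + M)/5 (Q(M, k) = ((-4 + M)*k)/5 = (k*(-4 + M))/5 = k*(-4 + M)/5)
p(13)*(-1 + 5*5) + Q(3, q(-3)) = (-4/3 - 1/3*13)*(-1 + 5*5) + (1/5)*(-3)*(-4 + 3) = (-4/3 - 13/3)*(-1 + 25) + (1/5)*(-3)*(-1) = -17/3*24 + 3/5 = -136 + 3/5 = -677/5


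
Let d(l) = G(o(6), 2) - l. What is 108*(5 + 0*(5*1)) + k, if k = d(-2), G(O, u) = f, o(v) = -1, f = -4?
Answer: 538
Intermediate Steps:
G(O, u) = -4
d(l) = -4 - l
k = -2 (k = -4 - 1*(-2) = -4 + 2 = -2)
108*(5 + 0*(5*1)) + k = 108*(5 + 0*(5*1)) - 2 = 108*(5 + 0*5) - 2 = 108*(5 + 0) - 2 = 108*5 - 2 = 540 - 2 = 538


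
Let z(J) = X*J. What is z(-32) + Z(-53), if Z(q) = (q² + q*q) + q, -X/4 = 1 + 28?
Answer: 9277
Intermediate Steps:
X = -116 (X = -4*(1 + 28) = -4*29 = -116)
Z(q) = q + 2*q² (Z(q) = (q² + q²) + q = 2*q² + q = q + 2*q²)
z(J) = -116*J
z(-32) + Z(-53) = -116*(-32) - 53*(1 + 2*(-53)) = 3712 - 53*(1 - 106) = 3712 - 53*(-105) = 3712 + 5565 = 9277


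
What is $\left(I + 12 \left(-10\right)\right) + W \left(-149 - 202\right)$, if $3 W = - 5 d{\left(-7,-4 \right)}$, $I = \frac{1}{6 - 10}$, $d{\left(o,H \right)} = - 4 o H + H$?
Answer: $- \frac{271921}{4} \approx -67980.0$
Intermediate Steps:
$d{\left(o,H \right)} = H - 4 H o$ ($d{\left(o,H \right)} = - 4 H o + H = H - 4 H o$)
$I = - \frac{1}{4}$ ($I = \frac{1}{-4} = - \frac{1}{4} \approx -0.25$)
$W = \frac{580}{3}$ ($W = \frac{\left(-5\right) \left(- 4 \left(1 - -28\right)\right)}{3} = \frac{\left(-5\right) \left(- 4 \left(1 + 28\right)\right)}{3} = \frac{\left(-5\right) \left(\left(-4\right) 29\right)}{3} = \frac{\left(-5\right) \left(-116\right)}{3} = \frac{1}{3} \cdot 580 = \frac{580}{3} \approx 193.33$)
$\left(I + 12 \left(-10\right)\right) + W \left(-149 - 202\right) = \left(- \frac{1}{4} + 12 \left(-10\right)\right) + \frac{580 \left(-149 - 202\right)}{3} = \left(- \frac{1}{4} - 120\right) + \frac{580 \left(-149 - 202\right)}{3} = - \frac{481}{4} + \frac{580}{3} \left(-351\right) = - \frac{481}{4} - 67860 = - \frac{271921}{4}$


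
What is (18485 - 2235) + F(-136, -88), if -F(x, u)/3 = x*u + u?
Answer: -19390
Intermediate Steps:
F(x, u) = -3*u - 3*u*x (F(x, u) = -3*(x*u + u) = -3*(u*x + u) = -3*(u + u*x) = -3*u - 3*u*x)
(18485 - 2235) + F(-136, -88) = (18485 - 2235) - 3*(-88)*(1 - 136) = 16250 - 3*(-88)*(-135) = 16250 - 35640 = -19390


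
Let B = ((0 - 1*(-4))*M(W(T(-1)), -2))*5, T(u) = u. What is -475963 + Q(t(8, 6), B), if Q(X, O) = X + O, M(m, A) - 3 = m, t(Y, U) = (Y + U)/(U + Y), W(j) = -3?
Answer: -475962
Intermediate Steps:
t(Y, U) = 1 (t(Y, U) = (U + Y)/(U + Y) = 1)
M(m, A) = 3 + m
B = 0 (B = ((0 - 1*(-4))*(3 - 3))*5 = ((0 + 4)*0)*5 = (4*0)*5 = 0*5 = 0)
Q(X, O) = O + X
-475963 + Q(t(8, 6), B) = -475963 + (0 + 1) = -475963 + 1 = -475962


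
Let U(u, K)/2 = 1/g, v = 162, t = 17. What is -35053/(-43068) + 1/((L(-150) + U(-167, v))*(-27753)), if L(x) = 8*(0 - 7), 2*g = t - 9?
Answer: 972826685/1195266204 ≈ 0.81390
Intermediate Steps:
g = 4 (g = (17 - 9)/2 = (½)*8 = 4)
L(x) = -56 (L(x) = 8*(-7) = -56)
U(u, K) = ½ (U(u, K) = 2/4 = 2*(¼) = ½)
-35053/(-43068) + 1/((L(-150) + U(-167, v))*(-27753)) = -35053/(-43068) + 1/((-56 + ½)*(-27753)) = -35053*(-1/43068) - 1/27753/(-111/2) = 35053/43068 - 2/111*(-1/27753) = 35053/43068 + 2/3080583 = 972826685/1195266204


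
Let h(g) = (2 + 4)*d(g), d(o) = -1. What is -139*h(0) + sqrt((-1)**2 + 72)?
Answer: 834 + sqrt(73) ≈ 842.54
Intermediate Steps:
h(g) = -6 (h(g) = (2 + 4)*(-1) = 6*(-1) = -6)
-139*h(0) + sqrt((-1)**2 + 72) = -139*(-6) + sqrt((-1)**2 + 72) = 834 + sqrt(1 + 72) = 834 + sqrt(73)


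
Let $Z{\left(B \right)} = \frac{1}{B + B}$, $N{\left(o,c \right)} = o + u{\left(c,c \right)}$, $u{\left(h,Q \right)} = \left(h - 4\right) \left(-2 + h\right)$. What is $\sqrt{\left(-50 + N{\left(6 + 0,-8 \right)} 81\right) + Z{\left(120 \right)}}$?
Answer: $\frac{\sqrt{36561615}}{60} \approx 100.78$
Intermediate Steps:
$u{\left(h,Q \right)} = \left(-4 + h\right) \left(-2 + h\right)$
$N{\left(o,c \right)} = 8 + o + c^{2} - 6 c$ ($N{\left(o,c \right)} = o + \left(8 + c^{2} - 6 c\right) = 8 + o + c^{2} - 6 c$)
$Z{\left(B \right)} = \frac{1}{2 B}$
$\sqrt{\left(-50 + N{\left(6 + 0,-8 \right)} 81\right) + Z{\left(120 \right)}} = \sqrt{\left(-50 + \left(8 + \left(6 + 0\right) + \left(-8\right)^{2} - -48\right) 81\right) + \frac{1}{2 \cdot 120}} = \sqrt{\left(-50 + \left(8 + 6 + 64 + 48\right) 81\right) + \frac{1}{2} \cdot \frac{1}{120}} = \sqrt{\left(-50 + 126 \cdot 81\right) + \frac{1}{240}} = \sqrt{\left(-50 + 10206\right) + \frac{1}{240}} = \sqrt{10156 + \frac{1}{240}} = \sqrt{\frac{2437441}{240}} = \frac{\sqrt{36561615}}{60}$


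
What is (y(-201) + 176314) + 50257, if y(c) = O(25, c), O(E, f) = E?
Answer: 226596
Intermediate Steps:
y(c) = 25
(y(-201) + 176314) + 50257 = (25 + 176314) + 50257 = 176339 + 50257 = 226596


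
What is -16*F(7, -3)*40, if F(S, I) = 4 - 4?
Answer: 0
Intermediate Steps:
F(S, I) = 0
-16*F(7, -3)*40 = -16*0*40 = 0*40 = 0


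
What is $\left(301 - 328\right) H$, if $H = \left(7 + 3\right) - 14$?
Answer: $108$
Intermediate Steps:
$H = -4$ ($H = 10 - 14 = -4$)
$\left(301 - 328\right) H = \left(301 - 328\right) \left(-4\right) = \left(-27\right) \left(-4\right) = 108$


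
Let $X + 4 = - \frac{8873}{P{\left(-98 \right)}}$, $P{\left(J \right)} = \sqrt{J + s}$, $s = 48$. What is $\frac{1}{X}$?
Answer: $- \frac{200}{78730929} - \frac{44365 i \sqrt{2}}{78730929} \approx -2.5403 \cdot 10^{-6} - 0.00079691 i$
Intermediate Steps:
$P{\left(J \right)} = \sqrt{48 + J}$ ($P{\left(J \right)} = \sqrt{J + 48} = \sqrt{48 + J}$)
$X = -4 + \frac{8873 i \sqrt{2}}{10}$ ($X = -4 - \frac{8873}{\sqrt{48 - 98}} = -4 - \frac{8873}{\sqrt{-50}} = -4 - \frac{8873}{5 i \sqrt{2}} = -4 - 8873 \left(- \frac{i \sqrt{2}}{10}\right) = -4 + \frac{8873 i \sqrt{2}}{10} \approx -4.0 + 1254.8 i$)
$\frac{1}{X} = \frac{1}{-4 + \frac{8873 i \sqrt{2}}{10}}$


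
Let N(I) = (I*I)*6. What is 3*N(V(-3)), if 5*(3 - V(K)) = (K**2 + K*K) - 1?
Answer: 72/25 ≈ 2.8800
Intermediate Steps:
V(K) = 16/5 - 2*K**2/5 (V(K) = 3 - ((K**2 + K*K) - 1)/5 = 3 - ((K**2 + K**2) - 1)/5 = 3 - (2*K**2 - 1)/5 = 3 - (-1 + 2*K**2)/5 = 3 + (1/5 - 2*K**2/5) = 16/5 - 2*K**2/5)
N(I) = 6*I**2 (N(I) = I**2*6 = 6*I**2)
3*N(V(-3)) = 3*(6*(16/5 - 2/5*(-3)**2)**2) = 3*(6*(16/5 - 2/5*9)**2) = 3*(6*(16/5 - 18/5)**2) = 3*(6*(-2/5)**2) = 3*(6*(4/25)) = 3*(24/25) = 72/25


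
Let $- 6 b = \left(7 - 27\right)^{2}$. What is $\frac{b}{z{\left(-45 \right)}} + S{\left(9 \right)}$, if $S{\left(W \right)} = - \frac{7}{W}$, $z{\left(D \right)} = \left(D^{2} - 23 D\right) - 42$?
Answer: $- \frac{1207}{1509} \approx -0.79987$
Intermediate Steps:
$z{\left(D \right)} = -42 + D^{2} - 23 D$
$b = - \frac{200}{3}$ ($b = - \frac{\left(7 - 27\right)^{2}}{6} = - \frac{\left(-20\right)^{2}}{6} = \left(- \frac{1}{6}\right) 400 = - \frac{200}{3} \approx -66.667$)
$\frac{b}{z{\left(-45 \right)}} + S{\left(9 \right)} = - \frac{200}{3 \left(-42 + \left(-45\right)^{2} - -1035\right)} - \frac{7}{9} = - \frac{200}{3 \left(-42 + 2025 + 1035\right)} - \frac{7}{9} = - \frac{200}{3 \cdot 3018} - \frac{7}{9} = \left(- \frac{200}{3}\right) \frac{1}{3018} - \frac{7}{9} = - \frac{100}{4527} - \frac{7}{9} = - \frac{1207}{1509}$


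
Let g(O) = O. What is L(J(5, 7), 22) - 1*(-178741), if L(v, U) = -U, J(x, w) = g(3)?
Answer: 178719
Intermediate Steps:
J(x, w) = 3
L(J(5, 7), 22) - 1*(-178741) = -1*22 - 1*(-178741) = -22 + 178741 = 178719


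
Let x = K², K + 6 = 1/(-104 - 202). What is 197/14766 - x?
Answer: -8301739927/230438196 ≈ -36.026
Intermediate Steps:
K = -1837/306 (K = -6 + 1/(-104 - 202) = -6 + 1/(-306) = -6 - 1/306 = -1837/306 ≈ -6.0033)
x = 3374569/93636 (x = (-1837/306)² = 3374569/93636 ≈ 36.039)
197/14766 - x = 197/14766 - 1*3374569/93636 = 197*(1/14766) - 3374569/93636 = 197/14766 - 3374569/93636 = -8301739927/230438196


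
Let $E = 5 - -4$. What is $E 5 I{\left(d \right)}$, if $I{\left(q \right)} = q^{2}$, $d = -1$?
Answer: $45$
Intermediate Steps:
$E = 9$ ($E = 5 + 4 = 9$)
$E 5 I{\left(d \right)} = 9 \cdot 5 \left(-1\right)^{2} = 45 \cdot 1 = 45$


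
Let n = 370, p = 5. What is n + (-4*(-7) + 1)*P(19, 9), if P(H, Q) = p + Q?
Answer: 776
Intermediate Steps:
P(H, Q) = 5 + Q
n + (-4*(-7) + 1)*P(19, 9) = 370 + (-4*(-7) + 1)*(5 + 9) = 370 + (28 + 1)*14 = 370 + 29*14 = 370 + 406 = 776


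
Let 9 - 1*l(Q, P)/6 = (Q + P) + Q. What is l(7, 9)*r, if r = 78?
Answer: -6552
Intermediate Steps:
l(Q, P) = 54 - 12*Q - 6*P (l(Q, P) = 54 - 6*((Q + P) + Q) = 54 - 6*((P + Q) + Q) = 54 - 6*(P + 2*Q) = 54 + (-12*Q - 6*P) = 54 - 12*Q - 6*P)
l(7, 9)*r = (54 - 12*7 - 6*9)*78 = (54 - 84 - 54)*78 = -84*78 = -6552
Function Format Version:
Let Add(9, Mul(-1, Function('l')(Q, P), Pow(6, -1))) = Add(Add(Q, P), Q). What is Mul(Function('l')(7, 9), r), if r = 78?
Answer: -6552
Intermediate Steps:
Function('l')(Q, P) = Add(54, Mul(-12, Q), Mul(-6, P)) (Function('l')(Q, P) = Add(54, Mul(-6, Add(Add(Q, P), Q))) = Add(54, Mul(-6, Add(Add(P, Q), Q))) = Add(54, Mul(-6, Add(P, Mul(2, Q)))) = Add(54, Add(Mul(-12, Q), Mul(-6, P))) = Add(54, Mul(-12, Q), Mul(-6, P)))
Mul(Function('l')(7, 9), r) = Mul(Add(54, Mul(-12, 7), Mul(-6, 9)), 78) = Mul(Add(54, -84, -54), 78) = Mul(-84, 78) = -6552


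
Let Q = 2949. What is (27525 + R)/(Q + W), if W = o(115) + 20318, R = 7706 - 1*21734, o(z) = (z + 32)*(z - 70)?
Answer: 13497/29882 ≈ 0.45168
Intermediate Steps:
o(z) = (-70 + z)*(32 + z) (o(z) = (32 + z)*(-70 + z) = (-70 + z)*(32 + z))
R = -14028 (R = 7706 - 21734 = -14028)
W = 26933 (W = (-2240 + 115² - 38*115) + 20318 = (-2240 + 13225 - 4370) + 20318 = 6615 + 20318 = 26933)
(27525 + R)/(Q + W) = (27525 - 14028)/(2949 + 26933) = 13497/29882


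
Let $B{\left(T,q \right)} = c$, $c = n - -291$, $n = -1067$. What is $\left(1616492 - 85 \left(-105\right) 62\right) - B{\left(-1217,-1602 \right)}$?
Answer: $2170618$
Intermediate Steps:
$c = -776$ ($c = -1067 - -291 = -1067 + 291 = -776$)
$B{\left(T,q \right)} = -776$
$\left(1616492 - 85 \left(-105\right) 62\right) - B{\left(-1217,-1602 \right)} = \left(1616492 - 85 \left(-105\right) 62\right) - -776 = \left(1616492 - \left(-8925\right) 62\right) + 776 = \left(1616492 - -553350\right) + 776 = \left(1616492 + 553350\right) + 776 = 2169842 + 776 = 2170618$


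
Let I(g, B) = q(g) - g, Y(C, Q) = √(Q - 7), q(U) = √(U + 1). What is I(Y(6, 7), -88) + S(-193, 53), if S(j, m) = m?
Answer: 54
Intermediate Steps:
q(U) = √(1 + U)
Y(C, Q) = √(-7 + Q)
I(g, B) = √(1 + g) - g
I(Y(6, 7), -88) + S(-193, 53) = (√(1 + √(-7 + 7)) - √(-7 + 7)) + 53 = (√(1 + √0) - √0) + 53 = (√(1 + 0) - 1*0) + 53 = (√1 + 0) + 53 = (1 + 0) + 53 = 1 + 53 = 54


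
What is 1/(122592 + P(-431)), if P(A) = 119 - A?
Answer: 1/123142 ≈ 8.1207e-6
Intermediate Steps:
1/(122592 + P(-431)) = 1/(122592 + (119 - 1*(-431))) = 1/(122592 + (119 + 431)) = 1/(122592 + 550) = 1/123142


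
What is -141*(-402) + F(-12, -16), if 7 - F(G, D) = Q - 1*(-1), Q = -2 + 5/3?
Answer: 170065/3 ≈ 56688.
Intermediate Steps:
Q = -⅓ (Q = -2 + 5*(⅓) = -2 + 5/3 = -⅓ ≈ -0.33333)
F(G, D) = 19/3 (F(G, D) = 7 - (-⅓ - 1*(-1)) = 7 - (-⅓ + 1) = 7 - 1*⅔ = 7 - ⅔ = 19/3)
-141*(-402) + F(-12, -16) = -141*(-402) + 19/3 = 56682 + 19/3 = 170065/3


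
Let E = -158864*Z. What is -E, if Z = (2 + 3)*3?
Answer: 2382960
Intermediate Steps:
Z = 15 (Z = 5*3 = 15)
E = -2382960 (E = -158864*15 = -2382960)
-E = -1*(-2382960) = 2382960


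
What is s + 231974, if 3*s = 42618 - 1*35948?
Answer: 702592/3 ≈ 2.3420e+5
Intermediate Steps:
s = 6670/3 (s = (42618 - 1*35948)/3 = (42618 - 35948)/3 = (⅓)*6670 = 6670/3 ≈ 2223.3)
s + 231974 = 6670/3 + 231974 = 702592/3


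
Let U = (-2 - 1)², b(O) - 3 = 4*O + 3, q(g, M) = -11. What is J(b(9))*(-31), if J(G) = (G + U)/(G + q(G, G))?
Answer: -51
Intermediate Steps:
b(O) = 6 + 4*O (b(O) = 3 + (4*O + 3) = 3 + (3 + 4*O) = 6 + 4*O)
U = 9 (U = (-3)² = 9)
J(G) = (9 + G)/(-11 + G) (J(G) = (G + 9)/(G - 11) = (9 + G)/(-11 + G))
J(b(9))*(-31) = ((9 + (6 + 4*9))/(-11 + (6 + 4*9)))*(-31) = ((9 + (6 + 36))/(-11 + (6 + 36)))*(-31) = ((9 + 42)/(-11 + 42))*(-31) = (51/31)*(-31) = -51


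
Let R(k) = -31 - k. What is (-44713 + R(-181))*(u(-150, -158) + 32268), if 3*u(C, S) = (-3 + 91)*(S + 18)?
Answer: -3764860492/3 ≈ -1.2550e+9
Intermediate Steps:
u(C, S) = 528 + 88*S/3 (u(C, S) = ((-3 + 91)*(S + 18))/3 = (88*(18 + S))/3 = (1584 + 88*S)/3 = 528 + 88*S/3)
(-44713 + R(-181))*(u(-150, -158) + 32268) = (-44713 + (-31 - 1*(-181)))*((528 + (88/3)*(-158)) + 32268) = (-44713 + (-31 + 181))*((528 - 13904/3) + 32268) = (-44713 + 150)*(-12320/3 + 32268) = -44563*84484/3 = -3764860492/3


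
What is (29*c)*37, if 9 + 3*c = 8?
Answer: -1073/3 ≈ -357.67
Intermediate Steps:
c = -1/3 (c = -3 + (1/3)*8 = -3 + 8/3 = -1/3 ≈ -0.33333)
(29*c)*37 = (29*(-1/3))*37 = -29/3*37 = -1073/3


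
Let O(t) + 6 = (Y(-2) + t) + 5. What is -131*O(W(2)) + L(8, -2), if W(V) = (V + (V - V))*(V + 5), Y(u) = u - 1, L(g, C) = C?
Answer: -1312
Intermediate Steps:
Y(u) = -1 + u
W(V) = V*(5 + V) (W(V) = (V + 0)*(5 + V) = V*(5 + V))
O(t) = -4 + t (O(t) = -6 + (((-1 - 2) + t) + 5) = -6 + ((-3 + t) + 5) = -6 + (2 + t) = -4 + t)
-131*O(W(2)) + L(8, -2) = -131*(-4 + 2*(5 + 2)) - 2 = -131*(-4 + 2*7) - 2 = -131*(-4 + 14) - 2 = -131*10 - 2 = -1310 - 2 = -1312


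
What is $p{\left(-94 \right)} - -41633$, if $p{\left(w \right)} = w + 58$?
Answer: $41597$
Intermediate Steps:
$p{\left(w \right)} = 58 + w$
$p{\left(-94 \right)} - -41633 = \left(58 - 94\right) - -41633 = -36 + 41633 = 41597$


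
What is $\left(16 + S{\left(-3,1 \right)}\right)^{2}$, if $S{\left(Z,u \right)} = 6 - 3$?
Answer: $361$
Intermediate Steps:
$S{\left(Z,u \right)} = 3$ ($S{\left(Z,u \right)} = 6 - 3 = 3$)
$\left(16 + S{\left(-3,1 \right)}\right)^{2} = \left(16 + 3\right)^{2} = 19^{2} = 361$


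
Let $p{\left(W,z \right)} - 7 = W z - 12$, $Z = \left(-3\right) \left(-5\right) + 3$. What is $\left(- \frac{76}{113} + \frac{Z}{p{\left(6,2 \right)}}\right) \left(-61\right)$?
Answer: $- \frac{91622}{791} \approx -115.83$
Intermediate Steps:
$Z = 18$ ($Z = 15 + 3 = 18$)
$p{\left(W,z \right)} = -5 + W z$ ($p{\left(W,z \right)} = 7 + \left(W z - 12\right) = 7 + \left(-12 + W z\right) = -5 + W z$)
$\left(- \frac{76}{113} + \frac{Z}{p{\left(6,2 \right)}}\right) \left(-61\right) = \left(- \frac{76}{113} + \frac{18}{-5 + 6 \cdot 2}\right) \left(-61\right) = \left(\left(-76\right) \frac{1}{113} + \frac{18}{-5 + 12}\right) \left(-61\right) = \left(- \frac{76}{113} + \frac{18}{7}\right) \left(-61\right) = \frac{1502}{791} \left(-61\right) = - \frac{91622}{791}$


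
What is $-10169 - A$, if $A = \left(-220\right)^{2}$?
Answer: $-58569$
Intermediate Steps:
$A = 48400$
$-10169 - A = -10169 - 48400 = -58569$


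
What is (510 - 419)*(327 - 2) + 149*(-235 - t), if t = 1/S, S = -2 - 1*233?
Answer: -1278251/235 ≈ -5439.4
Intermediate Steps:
S = -235 (S = -2 - 233 = -235)
t = -1/235 (t = 1/(-235) = -1/235 ≈ -0.0042553)
(510 - 419)*(327 - 2) + 149*(-235 - t) = (510 - 419)*(327 - 2) + 149*(-235 - 1*(-1/235)) = 91*325 + 149*(-235 + 1/235) = 29575 + 149*(-55224/235) = 29575 - 8228376/235 = -1278251/235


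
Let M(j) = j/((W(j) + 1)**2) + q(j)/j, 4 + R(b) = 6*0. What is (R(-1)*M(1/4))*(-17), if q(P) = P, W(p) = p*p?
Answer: 1412/17 ≈ 83.059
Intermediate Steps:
W(p) = p**2
R(b) = -4 (R(b) = -4 + 6*0 = -4 + 0 = -4)
M(j) = 1 + j/(1 + j**2)**2 (M(j) = j/((j**2 + 1)**2) + j/j = j/((1 + j**2)**2) + 1 = j/(1 + j**2)**2 + 1 = 1 + j/(1 + j**2)**2)
(R(-1)*M(1/4))*(-17) = -4*(1 + 1/(4*(1 + (1/4)**2)**2))*(-17) = -4*(1 + 1/(4*(1 + 1/16)**2))*(-17) = -4*(1 + 1/(4*(17/16)**2))*(-17) = -4*(1 + (1/4)*(256/289))*(-17) = -4*(1 + 64/289)*(-17) = -4*353/289*(-17) = -1412/289*(-17) = 1412/17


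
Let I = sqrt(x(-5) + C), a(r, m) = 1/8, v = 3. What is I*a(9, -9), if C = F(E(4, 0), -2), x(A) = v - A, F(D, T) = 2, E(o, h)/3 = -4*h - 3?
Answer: sqrt(10)/8 ≈ 0.39528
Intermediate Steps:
E(o, h) = -9 - 12*h (E(o, h) = 3*(-4*h - 3) = 3*(-3 - 4*h) = -9 - 12*h)
a(r, m) = 1/8
x(A) = 3 - A
C = 2
I = sqrt(10) (I = sqrt((3 - 1*(-5)) + 2) = sqrt((3 + 5) + 2) = sqrt(8 + 2) = sqrt(10) ≈ 3.1623)
I*a(9, -9) = sqrt(10)*(1/8) = sqrt(10)/8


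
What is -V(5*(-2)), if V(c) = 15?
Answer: -15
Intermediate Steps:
-V(5*(-2)) = -1*15 = -15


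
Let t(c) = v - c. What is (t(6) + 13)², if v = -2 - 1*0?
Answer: 25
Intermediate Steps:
v = -2 (v = -2 + 0 = -2)
t(c) = -2 - c
(t(6) + 13)² = ((-2 - 1*6) + 13)² = ((-2 - 6) + 13)² = (-8 + 13)² = 5² = 25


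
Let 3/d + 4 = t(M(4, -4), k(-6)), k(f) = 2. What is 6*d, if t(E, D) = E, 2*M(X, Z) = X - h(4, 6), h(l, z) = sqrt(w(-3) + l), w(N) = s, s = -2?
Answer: -72/7 + 18*sqrt(2)/7 ≈ -6.6492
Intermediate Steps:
w(N) = -2
h(l, z) = sqrt(-2 + l)
M(X, Z) = X/2 - sqrt(2)/2 (M(X, Z) = (X - sqrt(-2 + 4))/2 = (X - sqrt(2))/2 = X/2 - sqrt(2)/2)
d = 3/(-2 - sqrt(2)/2) (d = 3/(-4 + ((1/2)*4 - sqrt(2)/2)) = 3/(-4 + (2 - sqrt(2)/2)) = 3/(-2 - sqrt(2)/2) ≈ -1.1082)
6*d = 6*(-12/7 + 3*sqrt(2)/7) = -72/7 + 18*sqrt(2)/7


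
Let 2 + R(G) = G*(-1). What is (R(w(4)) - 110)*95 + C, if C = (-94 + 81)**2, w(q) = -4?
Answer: -10091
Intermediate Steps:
R(G) = -2 - G (R(G) = -2 + G*(-1) = -2 - G)
C = 169 (C = (-13)**2 = 169)
(R(w(4)) - 110)*95 + C = ((-2 - 1*(-4)) - 110)*95 + 169 = ((-2 + 4) - 110)*95 + 169 = (2 - 110)*95 + 169 = -108*95 + 169 = -10260 + 169 = -10091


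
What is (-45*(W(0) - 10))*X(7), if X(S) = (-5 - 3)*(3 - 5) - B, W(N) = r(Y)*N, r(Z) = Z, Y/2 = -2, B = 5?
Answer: 4950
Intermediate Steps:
Y = -4 (Y = 2*(-2) = -4)
W(N) = -4*N
X(S) = 11 (X(S) = (-5 - 3)*(3 - 5) - 1*5 = -8*(-2) - 5 = 16 - 5 = 11)
(-45*(W(0) - 10))*X(7) = -45*(-4*0 - 10)*11 = -45*(0 - 10)*11 = -45*(-10)*11 = 450*11 = 4950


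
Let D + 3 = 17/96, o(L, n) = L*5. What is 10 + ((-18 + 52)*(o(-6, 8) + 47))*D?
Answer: -77839/48 ≈ -1621.6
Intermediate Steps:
o(L, n) = 5*L
D = -271/96 (D = -3 + 17/96 = -271/96 ≈ -2.8229)
10 + ((-18 + 52)*(o(-6, 8) + 47))*D = 10 + ((-18 + 52)*(5*(-6) + 47))*(-271/96) = 10 + (34*(-30 + 47))*(-271/96) = 10 + (34*17)*(-271/96) = 10 + 578*(-271/96) = 10 - 78319/48 = -77839/48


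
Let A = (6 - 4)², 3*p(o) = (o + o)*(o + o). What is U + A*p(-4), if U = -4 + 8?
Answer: 268/3 ≈ 89.333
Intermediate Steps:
p(o) = 4*o²/3 (p(o) = ((o + o)*(o + o))/3 = ((2*o)*(2*o))/3 = (4*o²)/3 = 4*o²/3)
U = 4
A = 4 (A = 2² = 4)
U + A*p(-4) = 4 + 4*((4/3)*(-4)²) = 4 + 4*((4/3)*16) = 4 + 4*(64/3) = 4 + 256/3 = 268/3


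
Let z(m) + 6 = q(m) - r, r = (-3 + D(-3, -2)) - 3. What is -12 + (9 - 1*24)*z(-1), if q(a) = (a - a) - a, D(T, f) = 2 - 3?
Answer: -42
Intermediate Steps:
D(T, f) = -1
r = -7 (r = (-3 - 1) - 3 = -4 - 3 = -7)
q(a) = -a (q(a) = 0 - a = -a)
z(m) = 1 - m (z(m) = -6 + (-m - 1*(-7)) = -6 + (-m + 7) = -6 + (7 - m) = 1 - m)
-12 + (9 - 1*24)*z(-1) = -12 + (9 - 1*24)*(1 - 1*(-1)) = -12 + (9 - 24)*(1 + 1) = -12 - 15*2 = -12 - 30 = -42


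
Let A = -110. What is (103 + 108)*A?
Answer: -23210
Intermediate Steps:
(103 + 108)*A = (103 + 108)*(-110) = 211*(-110) = -23210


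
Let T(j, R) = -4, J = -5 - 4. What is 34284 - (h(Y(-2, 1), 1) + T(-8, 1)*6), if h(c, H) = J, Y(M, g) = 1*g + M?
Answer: 34317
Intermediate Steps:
Y(M, g) = M + g (Y(M, g) = g + M = M + g)
J = -9
h(c, H) = -9
34284 - (h(Y(-2, 1), 1) + T(-8, 1)*6) = 34284 - (-9 - 4*6) = 34284 - (-9 - 24) = 34284 - 1*(-33) = 34284 + 33 = 34317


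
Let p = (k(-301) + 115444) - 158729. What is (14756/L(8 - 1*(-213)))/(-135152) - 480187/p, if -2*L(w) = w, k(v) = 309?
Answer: 52734477553/4719237536 ≈ 11.174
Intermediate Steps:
L(w) = -w/2
p = -42976 (p = (309 + 115444) - 158729 = 115753 - 158729 = -42976)
(14756/L(8 - 1*(-213)))/(-135152) - 480187/p = (14756/((-(8 - 1*(-213))/2)))/(-135152) - 480187/(-42976) = (14756/((-(8 + 213)/2)))*(-1/135152) - 480187*(-1/42976) = (14756/((-1/2*221)))*(-1/135152) + 480187/42976 = (14756/(-221/2))*(-1/135152) + 480187/42976 = (14756*(-2/221))*(-1/135152) + 480187/42976 = -1736/13*(-1/135152) + 480187/42976 = 217/219622 + 480187/42976 = 52734477553/4719237536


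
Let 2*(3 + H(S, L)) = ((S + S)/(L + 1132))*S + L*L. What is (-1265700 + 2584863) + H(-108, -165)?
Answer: 2577605343/1934 ≈ 1.3328e+6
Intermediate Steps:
H(S, L) = -3 + L²/2 + S²/(1132 + L) (H(S, L) = -3 + (((S + S)/(L + 1132))*S + L*L)/2 = -3 + (((2*S)/(1132 + L))*S + L²)/2 = -3 + ((2*S/(1132 + L))*S + L²)/2 = -3 + (2*S²/(1132 + L) + L²)/2 = -3 + (L² + 2*S²/(1132 + L))/2 = -3 + (L²/2 + S²/(1132 + L)) = -3 + L²/2 + S²/(1132 + L))
(-1265700 + 2584863) + H(-108, -165) = (-1265700 + 2584863) + (-3396 + (-108)² + (½)*(-165)³ - 3*(-165) + 566*(-165)²)/(1132 - 165) = 1319163 + (-3396 + 11664 + (½)*(-4492125) + 495 + 566*27225)/967 = 1319163 + (-3396 + 11664 - 4492125/2 + 495 + 15409350)/967 = 1319163 + (1/967)*(26344101/2) = 1319163 + 26344101/1934 = 2577605343/1934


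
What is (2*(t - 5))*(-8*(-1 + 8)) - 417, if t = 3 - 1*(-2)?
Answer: -417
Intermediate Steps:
t = 5 (t = 3 + 2 = 5)
(2*(t - 5))*(-8*(-1 + 8)) - 417 = (2*(5 - 5))*(-8*(-1 + 8)) - 417 = (2*0)*(-8*7) - 417 = 0*(-56) - 417 = 0 - 417 = -417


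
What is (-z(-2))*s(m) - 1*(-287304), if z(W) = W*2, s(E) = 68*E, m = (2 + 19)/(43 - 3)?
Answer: 1437234/5 ≈ 2.8745e+5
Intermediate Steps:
m = 21/40 ≈ 0.52500
z(W) = 2*W
(-z(-2))*s(m) - 1*(-287304) = (-2*(-2))*(68*(21/40)) - 1*(-287304) = -1*(-4)*(357/10) + 287304 = 4*(357/10) + 287304 = 714/5 + 287304 = 1437234/5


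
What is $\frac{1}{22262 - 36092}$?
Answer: $- \frac{1}{13830} \approx -7.2307 \cdot 10^{-5}$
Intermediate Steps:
$\frac{1}{22262 - 36092} = \frac{1}{-13830} = - \frac{1}{13830}$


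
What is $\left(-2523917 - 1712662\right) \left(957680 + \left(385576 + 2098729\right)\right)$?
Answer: $-14582241369315$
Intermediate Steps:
$\left(-2523917 - 1712662\right) \left(957680 + \left(385576 + 2098729\right)\right) = - 4236579 \left(957680 + 2484305\right) = \left(-4236579\right) 3441985 = -14582241369315$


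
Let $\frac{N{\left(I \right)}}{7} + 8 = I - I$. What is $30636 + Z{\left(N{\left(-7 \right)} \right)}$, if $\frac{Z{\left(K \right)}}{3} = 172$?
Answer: $31152$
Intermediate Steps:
$N{\left(I \right)} = -56$ ($N{\left(I \right)} = -56 + 7 \left(I - I\right) = -56 + 7 \cdot 0 = -56 + 0 = -56$)
$Z{\left(K \right)} = 516$ ($Z{\left(K \right)} = 3 \cdot 172 = 516$)
$30636 + Z{\left(N{\left(-7 \right)} \right)} = 30636 + 516 = 31152$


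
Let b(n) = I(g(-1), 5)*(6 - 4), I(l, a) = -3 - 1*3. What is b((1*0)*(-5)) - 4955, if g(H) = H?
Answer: -4967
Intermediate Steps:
I(l, a) = -6 (I(l, a) = -3 - 3 = -6)
b(n) = -12 (b(n) = -6*(6 - 4) = -6*2 = -12)
b((1*0)*(-5)) - 4955 = -12 - 4955 = -4967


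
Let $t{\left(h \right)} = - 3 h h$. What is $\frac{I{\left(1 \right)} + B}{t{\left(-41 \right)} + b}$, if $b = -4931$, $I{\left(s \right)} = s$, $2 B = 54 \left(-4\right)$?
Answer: $\frac{107}{9974} \approx 0.010728$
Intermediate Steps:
$B = -108$ ($B = \frac{54 \left(-4\right)}{2} = \frac{1}{2} \left(-216\right) = -108$)
$t{\left(h \right)} = - 3 h^{2}$
$\frac{I{\left(1 \right)} + B}{t{\left(-41 \right)} + b} = \frac{1 - 108}{- 3 \left(-41\right)^{2} - 4931} = - \frac{107}{\left(-3\right) 1681 - 4931} = - \frac{107}{-5043 - 4931} = - \frac{107}{-9974} = \left(-107\right) \left(- \frac{1}{9974}\right) = \frac{107}{9974}$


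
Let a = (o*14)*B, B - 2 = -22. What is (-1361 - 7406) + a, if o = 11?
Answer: -11847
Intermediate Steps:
B = -20 (B = 2 - 22 = -20)
a = -3080 (a = (11*14)*(-20) = 154*(-20) = -3080)
(-1361 - 7406) + a = (-1361 - 7406) - 3080 = -8767 - 3080 = -11847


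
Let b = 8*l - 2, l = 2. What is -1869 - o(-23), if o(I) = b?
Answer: -1883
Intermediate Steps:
b = 14 (b = 8*2 - 2 = 16 - 2 = 14)
o(I) = 14
-1869 - o(-23) = -1869 - 1*14 = -1869 - 14 = -1883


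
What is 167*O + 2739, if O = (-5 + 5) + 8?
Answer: 4075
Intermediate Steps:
O = 8 (O = 0 + 8 = 8)
167*O + 2739 = 167*8 + 2739 = 1336 + 2739 = 4075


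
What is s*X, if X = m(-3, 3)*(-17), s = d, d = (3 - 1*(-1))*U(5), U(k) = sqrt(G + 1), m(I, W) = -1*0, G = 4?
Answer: 0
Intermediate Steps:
m(I, W) = 0
U(k) = sqrt(5) (U(k) = sqrt(4 + 1) = sqrt(5))
d = 4*sqrt(5) (d = (3 - 1*(-1))*sqrt(5) = (3 + 1)*sqrt(5) = 4*sqrt(5) ≈ 8.9443)
s = 4*sqrt(5) ≈ 8.9443
X = 0 (X = 0*(-17) = 0)
s*X = (4*sqrt(5))*0 = 0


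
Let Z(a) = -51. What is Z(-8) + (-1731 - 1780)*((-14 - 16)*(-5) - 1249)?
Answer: 3858538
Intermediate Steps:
Z(-8) + (-1731 - 1780)*((-14 - 16)*(-5) - 1249) = -51 + (-1731 - 1780)*((-14 - 16)*(-5) - 1249) = -51 - 3511*(-30*(-5) - 1249) = -51 - 3511*(150 - 1249) = -51 - 3511*(-1099) = -51 + 3858589 = 3858538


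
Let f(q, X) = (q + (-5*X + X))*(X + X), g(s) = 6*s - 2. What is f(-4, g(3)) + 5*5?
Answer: -2151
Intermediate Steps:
g(s) = -2 + 6*s
f(q, X) = 2*X*(q - 4*X) (f(q, X) = (q - 4*X)*(2*X) = 2*X*(q - 4*X))
f(-4, g(3)) + 5*5 = 2*(-2 + 6*3)*(-4 - 4*(-2 + 6*3)) + 5*5 = 2*(-2 + 18)*(-4 - 4*(-2 + 18)) + 25 = 2*16*(-4 - 4*16) + 25 = 2*16*(-4 - 64) + 25 = 2*16*(-68) + 25 = -2176 + 25 = -2151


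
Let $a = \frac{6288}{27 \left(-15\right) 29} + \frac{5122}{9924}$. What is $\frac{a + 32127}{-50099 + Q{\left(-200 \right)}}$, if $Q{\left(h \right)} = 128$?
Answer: $- \frac{208035372391}{323582713110} \approx -0.64291$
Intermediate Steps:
$a = - \frac{124679}{6475410}$ ($a = \frac{6288}{\left(-405\right) 29} + 5122 \cdot \frac{1}{9924} = \frac{6288}{-11745} + \frac{2561}{4962} = 6288 \left(- \frac{1}{11745}\right) + \frac{2561}{4962} = - \frac{2096}{3915} + \frac{2561}{4962} = - \frac{124679}{6475410} \approx -0.019254$)
$\frac{a + 32127}{-50099 + Q{\left(-200 \right)}} = \frac{- \frac{124679}{6475410} + 32127}{-50099 + 128} = \frac{208035372391}{6475410 \left(-49971\right)} = \frac{208035372391}{6475410} \left(- \frac{1}{49971}\right) = - \frac{208035372391}{323582713110}$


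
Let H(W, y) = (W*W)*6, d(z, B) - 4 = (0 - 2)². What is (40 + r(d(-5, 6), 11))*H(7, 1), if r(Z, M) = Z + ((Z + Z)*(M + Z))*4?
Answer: 371616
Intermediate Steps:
d(z, B) = 8 (d(z, B) = 4 + (0 - 2)² = 4 + (-2)² = 4 + 4 = 8)
H(W, y) = 6*W² (H(W, y) = W²*6 = 6*W²)
r(Z, M) = Z + 8*Z*(M + Z) (r(Z, M) = Z + ((2*Z)*(M + Z))*4 = Z + (2*Z*(M + Z))*4 = Z + 8*Z*(M + Z))
(40 + r(d(-5, 6), 11))*H(7, 1) = (40 + 8*(1 + 8*11 + 8*8))*(6*7²) = (40 + 8*(1 + 88 + 64))*(6*49) = (40 + 8*153)*294 = (40 + 1224)*294 = 1264*294 = 371616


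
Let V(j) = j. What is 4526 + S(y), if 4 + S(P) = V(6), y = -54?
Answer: 4528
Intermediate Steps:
S(P) = 2 (S(P) = -4 + 6 = 2)
4526 + S(y) = 4526 + 2 = 4528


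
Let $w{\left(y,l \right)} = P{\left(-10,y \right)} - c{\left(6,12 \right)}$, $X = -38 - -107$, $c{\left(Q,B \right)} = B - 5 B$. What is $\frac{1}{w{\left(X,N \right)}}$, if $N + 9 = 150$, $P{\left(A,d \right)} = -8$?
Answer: $\frac{1}{40} \approx 0.025$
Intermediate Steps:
$c{\left(Q,B \right)} = - 4 B$
$N = 141$ ($N = -9 + 150 = 141$)
$X = 69$ ($X = -38 + 107 = 69$)
$w{\left(y,l \right)} = 40$ ($w{\left(y,l \right)} = -8 - \left(-4\right) 12 = -8 - -48 = -8 + 48 = 40$)
$\frac{1}{w{\left(X,N \right)}} = \frac{1}{40}$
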